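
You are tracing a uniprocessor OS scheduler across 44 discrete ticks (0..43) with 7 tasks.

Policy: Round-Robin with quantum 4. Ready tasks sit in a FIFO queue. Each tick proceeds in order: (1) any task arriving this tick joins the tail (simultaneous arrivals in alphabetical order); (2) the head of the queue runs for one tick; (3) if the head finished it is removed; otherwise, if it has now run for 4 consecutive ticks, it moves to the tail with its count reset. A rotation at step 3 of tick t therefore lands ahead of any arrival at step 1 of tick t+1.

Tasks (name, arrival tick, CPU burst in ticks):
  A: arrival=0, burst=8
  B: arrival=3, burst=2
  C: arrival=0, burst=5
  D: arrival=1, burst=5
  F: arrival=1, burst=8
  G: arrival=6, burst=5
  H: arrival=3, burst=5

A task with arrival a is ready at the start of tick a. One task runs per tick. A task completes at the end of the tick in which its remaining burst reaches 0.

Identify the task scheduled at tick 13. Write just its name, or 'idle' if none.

t=0: queue=[A,C] q_used=0 → run A
t=1: queue=[A,C,D,F] q_used=1 → run A
t=2: queue=[A,C,D,F] q_used=2 → run A
t=3: queue=[A,C,D,F,B,H] q_used=3 → run A
t=4: queue=[C,D,F,B,H,A] q_used=0 → run C
t=5: queue=[C,D,F,B,H,A] q_used=1 → run C
t=6: queue=[C,D,F,B,H,A,G] q_used=2 → run C
t=7: queue=[C,D,F,B,H,A,G] q_used=3 → run C
t=8: queue=[D,F,B,H,A,G,C] q_used=0 → run D
t=9: queue=[D,F,B,H,A,G,C] q_used=1 → run D
t=10: queue=[D,F,B,H,A,G,C] q_used=2 → run D
t=11: queue=[D,F,B,H,A,G,C] q_used=3 → run D
t=12: queue=[F,B,H,A,G,C,D] q_used=0 → run F
t=13: queue=[F,B,H,A,G,C,D] q_used=1 → run F
t=14: queue=[F,B,H,A,G,C,D] q_used=2 → run F
t=15: queue=[F,B,H,A,G,C,D] q_used=3 → run F
t=16: queue=[B,H,A,G,C,D,F] q_used=0 → run B
t=17: queue=[B,H,A,G,C,D,F] q_used=1 → run B
t=18: queue=[H,A,G,C,D,F] q_used=0 → run H
t=19: queue=[H,A,G,C,D,F] q_used=1 → run H
t=20: queue=[H,A,G,C,D,F] q_used=2 → run H
t=21: queue=[H,A,G,C,D,F] q_used=3 → run H
t=22: queue=[A,G,C,D,F,H] q_used=0 → run A
t=23: queue=[A,G,C,D,F,H] q_used=1 → run A
t=24: queue=[A,G,C,D,F,H] q_used=2 → run A
t=25: queue=[A,G,C,D,F,H] q_used=3 → run A
t=26: queue=[G,C,D,F,H] q_used=0 → run G
t=27: queue=[G,C,D,F,H] q_used=1 → run G
t=28: queue=[G,C,D,F,H] q_used=2 → run G
t=29: queue=[G,C,D,F,H] q_used=3 → run G
t=30: queue=[C,D,F,H,G] q_used=0 → run C
t=31: queue=[D,F,H,G] q_used=0 → run D
t=32: queue=[F,H,G] q_used=0 → run F
t=33: queue=[F,H,G] q_used=1 → run F
t=34: queue=[F,H,G] q_used=2 → run F
t=35: queue=[F,H,G] q_used=3 → run F
t=36: queue=[H,G] q_used=0 → run H
t=37: queue=[G] q_used=0 → run G
t=38: (idle)
t=39: (idle)
t=40: (idle)
t=41: (idle)
t=42: (idle)
t=43: (idle)

running at tick 13 = F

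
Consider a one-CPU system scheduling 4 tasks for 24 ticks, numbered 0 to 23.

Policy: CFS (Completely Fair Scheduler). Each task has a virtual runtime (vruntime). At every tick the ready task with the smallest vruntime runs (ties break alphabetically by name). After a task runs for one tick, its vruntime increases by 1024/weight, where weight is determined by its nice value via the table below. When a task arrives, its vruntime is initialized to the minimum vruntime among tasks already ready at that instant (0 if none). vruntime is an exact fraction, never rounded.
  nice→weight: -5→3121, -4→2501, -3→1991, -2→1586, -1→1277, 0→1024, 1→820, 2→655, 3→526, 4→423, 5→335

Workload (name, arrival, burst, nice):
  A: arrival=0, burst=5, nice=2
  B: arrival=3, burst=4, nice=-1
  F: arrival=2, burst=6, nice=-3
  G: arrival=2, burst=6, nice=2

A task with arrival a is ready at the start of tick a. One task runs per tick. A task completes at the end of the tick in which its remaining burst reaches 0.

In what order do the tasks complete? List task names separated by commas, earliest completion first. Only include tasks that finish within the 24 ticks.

t=0: vr[A=0] → run A
t=1: vr[A=1024/655] → run A
t=2: vr[A=2048/655 F=2048/655 G=2048/655] → run A
t=3: vr[A=3072/655 B=2048/655 F=2048/655 G=2048/655] → run B
t=4: vr[A=3072/655 B=3286016/836435 F=2048/655 G=2048/655] → run F
t=5: vr[A=3072/655 B=3286016/836435 F=4748288/1304105 G=2048/655] → run G
t=6: vr[A=3072/655 B=3286016/836435 F=4748288/1304105 G=3072/655] → run F
t=7: vr[A=3072/655 B=3286016/836435 F=5419008/1304105 G=3072/655] → run B
t=8: vr[A=3072/655 B=3956736/836435 F=5419008/1304105 G=3072/655] → run F
t=9: vr[A=3072/655 B=3956736/836435 F=6089728/1304105 G=3072/655] → run F
t=10: vr[A=3072/655 B=3956736/836435 F=6760448/1304105 G=3072/655] → run A
t=11: vr[A=4096/655 B=3956736/836435 F=6760448/1304105 G=3072/655] → run G
t=12: vr[A=4096/655 B=3956736/836435 F=6760448/1304105 G=4096/655] → run B
t=13: vr[A=4096/655 B=4627456/836435 F=6760448/1304105 G=4096/655] → run F
t=14: vr[A=4096/655 B=4627456/836435 F=7431168/1304105 G=4096/655] → run B
t=15: vr[A=4096/655 F=7431168/1304105 G=4096/655] → run F
t=16: vr[A=4096/655 G=4096/655] → run A
t=17: vr[G=4096/655] → run G
t=18: vr[G=1024/131] → run G
t=19: vr[G=6144/655] → run G
t=20: vr[G=7168/655] → run G
t=21: (idle)
t=22: (idle)
t=23: (idle)

completion order = B, F, A, G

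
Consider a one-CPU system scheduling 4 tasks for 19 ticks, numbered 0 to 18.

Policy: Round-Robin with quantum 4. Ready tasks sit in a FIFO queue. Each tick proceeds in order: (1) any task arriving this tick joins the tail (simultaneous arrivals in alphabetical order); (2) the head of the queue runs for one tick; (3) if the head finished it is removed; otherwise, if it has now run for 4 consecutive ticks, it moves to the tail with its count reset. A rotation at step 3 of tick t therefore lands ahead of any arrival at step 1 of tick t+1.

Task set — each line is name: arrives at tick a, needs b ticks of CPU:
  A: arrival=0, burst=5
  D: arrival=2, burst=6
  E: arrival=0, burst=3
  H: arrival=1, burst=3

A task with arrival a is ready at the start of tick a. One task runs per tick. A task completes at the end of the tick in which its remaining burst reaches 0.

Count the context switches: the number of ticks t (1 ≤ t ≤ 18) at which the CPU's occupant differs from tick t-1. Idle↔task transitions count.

context switches = 6

t=0: queue=[A,E] q_used=0 → run A
t=1: queue=[A,E,H] q_used=1 → run A
t=2: queue=[A,E,H,D] q_used=2 → run A
t=3: queue=[A,E,H,D] q_used=3 → run A
t=4: queue=[E,H,D,A] q_used=0 → run E
t=5: queue=[E,H,D,A] q_used=1 → run E
t=6: queue=[E,H,D,A] q_used=2 → run E
t=7: queue=[H,D,A] q_used=0 → run H
t=8: queue=[H,D,A] q_used=1 → run H
t=9: queue=[H,D,A] q_used=2 → run H
t=10: queue=[D,A] q_used=0 → run D
t=11: queue=[D,A] q_used=1 → run D
t=12: queue=[D,A] q_used=2 → run D
t=13: queue=[D,A] q_used=3 → run D
t=14: queue=[A,D] q_used=0 → run A
t=15: queue=[D] q_used=0 → run D
t=16: queue=[D] q_used=1 → run D
t=17: (idle)
t=18: (idle)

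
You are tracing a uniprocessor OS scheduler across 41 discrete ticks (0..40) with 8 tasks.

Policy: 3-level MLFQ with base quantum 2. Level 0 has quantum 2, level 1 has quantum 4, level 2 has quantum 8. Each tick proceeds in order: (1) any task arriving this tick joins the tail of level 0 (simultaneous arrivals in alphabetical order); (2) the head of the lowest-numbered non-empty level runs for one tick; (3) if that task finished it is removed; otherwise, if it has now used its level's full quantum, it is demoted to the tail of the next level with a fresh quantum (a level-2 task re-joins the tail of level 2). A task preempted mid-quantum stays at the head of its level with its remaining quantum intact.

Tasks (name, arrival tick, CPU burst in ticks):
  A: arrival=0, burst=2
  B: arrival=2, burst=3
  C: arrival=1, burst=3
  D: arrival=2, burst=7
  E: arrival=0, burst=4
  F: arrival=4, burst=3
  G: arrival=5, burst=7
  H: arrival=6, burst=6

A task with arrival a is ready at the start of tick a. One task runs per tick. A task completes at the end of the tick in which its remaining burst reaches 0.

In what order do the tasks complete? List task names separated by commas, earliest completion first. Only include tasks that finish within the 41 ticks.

t=0: L0/L1/L2 = AE/-/- → run A
t=1: L0/L1/L2 = AEC/-/- → run A
t=2: L0/L1/L2 = ECBD/-/- → run E
t=3: L0/L1/L2 = ECBD/-/- → run E
t=4: L0/L1/L2 = CBDF/E/- → run C
t=5: L0/L1/L2 = CBDFG/E/- → run C
t=6: L0/L1/L2 = BDFGH/EC/- → run B
t=7: L0/L1/L2 = BDFGH/EC/- → run B
t=8: L0/L1/L2 = DFGH/ECB/- → run D
t=9: L0/L1/L2 = DFGH/ECB/- → run D
t=10: L0/L1/L2 = FGH/ECBD/- → run F
t=11: L0/L1/L2 = FGH/ECBD/- → run F
t=12: L0/L1/L2 = GH/ECBDF/- → run G
t=13: L0/L1/L2 = GH/ECBDF/- → run G
t=14: L0/L1/L2 = H/ECBDFG/- → run H
t=15: L0/L1/L2 = H/ECBDFG/- → run H
t=16: L0/L1/L2 = -/ECBDFGH/- → run E
t=17: L0/L1/L2 = -/ECBDFGH/- → run E
t=18: L0/L1/L2 = -/CBDFGH/- → run C
t=19: L0/L1/L2 = -/BDFGH/- → run B
t=20: L0/L1/L2 = -/DFGH/- → run D
t=21: L0/L1/L2 = -/DFGH/- → run D
t=22: L0/L1/L2 = -/DFGH/- → run D
t=23: L0/L1/L2 = -/DFGH/- → run D
t=24: L0/L1/L2 = -/FGH/D → run F
t=25: L0/L1/L2 = -/GH/D → run G
t=26: L0/L1/L2 = -/GH/D → run G
t=27: L0/L1/L2 = -/GH/D → run G
t=28: L0/L1/L2 = -/GH/D → run G
t=29: L0/L1/L2 = -/H/DG → run H
t=30: L0/L1/L2 = -/H/DG → run H
t=31: L0/L1/L2 = -/H/DG → run H
t=32: L0/L1/L2 = -/H/DG → run H
t=33: L0/L1/L2 = -/-/DG → run D
t=34: L0/L1/L2 = -/-/G → run G
t=35: (idle)
t=36: (idle)
t=37: (idle)
t=38: (idle)
t=39: (idle)
t=40: (idle)

completion order = A, E, C, B, F, H, D, G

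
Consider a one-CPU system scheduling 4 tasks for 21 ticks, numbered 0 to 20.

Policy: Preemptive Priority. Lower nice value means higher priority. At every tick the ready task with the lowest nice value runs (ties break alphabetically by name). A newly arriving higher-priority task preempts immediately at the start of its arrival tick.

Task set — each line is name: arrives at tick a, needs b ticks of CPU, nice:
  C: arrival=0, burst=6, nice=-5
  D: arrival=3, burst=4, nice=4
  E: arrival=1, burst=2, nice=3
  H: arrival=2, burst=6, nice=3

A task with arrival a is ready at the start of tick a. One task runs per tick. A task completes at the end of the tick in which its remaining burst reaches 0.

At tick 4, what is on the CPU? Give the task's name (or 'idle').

running at tick 4 = C

t=0: ready={C} → run C
t=1: ready={C,E} → run C
t=2: ready={C,E,H} → run C
t=3: ready={C,D,E,H} → run C
t=4: ready={C,D,E,H} → run C
t=5: ready={C,D,E,H} → run C
t=6: ready={D,E,H} → run E
t=7: ready={D,E,H} → run E
t=8: ready={D,H} → run H
t=9: ready={D,H} → run H
t=10: ready={D,H} → run H
t=11: ready={D,H} → run H
t=12: ready={D,H} → run H
t=13: ready={D,H} → run H
t=14: ready={D} → run D
t=15: ready={D} → run D
t=16: ready={D} → run D
t=17: ready={D} → run D
t=18: (idle)
t=19: (idle)
t=20: (idle)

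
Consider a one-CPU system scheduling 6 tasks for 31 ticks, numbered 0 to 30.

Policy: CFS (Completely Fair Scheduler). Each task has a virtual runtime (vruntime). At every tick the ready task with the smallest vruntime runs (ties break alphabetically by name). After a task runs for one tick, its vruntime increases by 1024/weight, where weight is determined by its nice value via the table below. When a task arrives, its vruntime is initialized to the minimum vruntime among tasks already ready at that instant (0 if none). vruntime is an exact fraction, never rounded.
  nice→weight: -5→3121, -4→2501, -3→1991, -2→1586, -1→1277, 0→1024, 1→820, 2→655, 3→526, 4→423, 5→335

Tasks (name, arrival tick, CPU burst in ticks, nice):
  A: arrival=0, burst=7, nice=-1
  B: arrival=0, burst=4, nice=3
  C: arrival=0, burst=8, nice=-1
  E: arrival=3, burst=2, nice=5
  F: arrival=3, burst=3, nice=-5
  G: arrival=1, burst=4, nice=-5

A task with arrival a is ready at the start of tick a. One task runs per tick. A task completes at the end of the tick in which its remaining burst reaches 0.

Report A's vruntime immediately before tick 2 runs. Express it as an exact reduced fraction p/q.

t=0: vr[A=0 B=0 C=0] → run A
t=1: vr[A=1024/1277 B=0 C=0 G=0] → run B
t=2: vr[A=1024/1277 B=512/263 C=0 G=0] → run C
t=3: vr[A=1024/1277 B=512/263 C=1024/1277 E=0 F=0 G=0] → run E
t=4: vr[A=1024/1277 B=512/263 C=1024/1277 E=1024/335 F=0 G=0] → run F
t=5: vr[A=1024/1277 B=512/263 C=1024/1277 E=1024/335 F=1024/3121 G=0] → run G
t=6: vr[A=1024/1277 B=512/263 C=1024/1277 E=1024/335 F=1024/3121 G=1024/3121] → run F
t=7: vr[A=1024/1277 B=512/263 C=1024/1277 E=1024/335 F=2048/3121 G=1024/3121] → run G
t=8: vr[A=1024/1277 B=512/263 C=1024/1277 E=1024/335 F=2048/3121 G=2048/3121] → run F
t=9: vr[A=1024/1277 B=512/263 C=1024/1277 E=1024/335 G=2048/3121] → run G
t=10: vr[A=1024/1277 B=512/263 C=1024/1277 E=1024/335 G=3072/3121] → run A
t=11: vr[A=2048/1277 B=512/263 C=1024/1277 E=1024/335 G=3072/3121] → run C
t=12: vr[A=2048/1277 B=512/263 C=2048/1277 E=1024/335 G=3072/3121] → run G
t=13: vr[A=2048/1277 B=512/263 C=2048/1277 E=1024/335] → run A
t=14: vr[A=3072/1277 B=512/263 C=2048/1277 E=1024/335] → run C
t=15: vr[A=3072/1277 B=512/263 C=3072/1277 E=1024/335] → run B
t=16: vr[A=3072/1277 B=1024/263 C=3072/1277 E=1024/335] → run A
t=17: vr[A=4096/1277 B=1024/263 C=3072/1277 E=1024/335] → run C
t=18: vr[A=4096/1277 B=1024/263 C=4096/1277 E=1024/335] → run E
t=19: vr[A=4096/1277 B=1024/263 C=4096/1277] → run A
t=20: vr[A=5120/1277 B=1024/263 C=4096/1277] → run C
t=21: vr[A=5120/1277 B=1024/263 C=5120/1277] → run B
t=22: vr[A=5120/1277 B=1536/263 C=5120/1277] → run A
t=23: vr[A=6144/1277 B=1536/263 C=5120/1277] → run C
t=24: vr[A=6144/1277 B=1536/263 C=6144/1277] → run A
t=25: vr[B=1536/263 C=6144/1277] → run C
t=26: vr[B=1536/263 C=7168/1277] → run C
t=27: vr[B=1536/263] → run B
t=28: (idle)
t=29: (idle)
t=30: (idle)

vruntime(A, start of tick 2) = 1024/1277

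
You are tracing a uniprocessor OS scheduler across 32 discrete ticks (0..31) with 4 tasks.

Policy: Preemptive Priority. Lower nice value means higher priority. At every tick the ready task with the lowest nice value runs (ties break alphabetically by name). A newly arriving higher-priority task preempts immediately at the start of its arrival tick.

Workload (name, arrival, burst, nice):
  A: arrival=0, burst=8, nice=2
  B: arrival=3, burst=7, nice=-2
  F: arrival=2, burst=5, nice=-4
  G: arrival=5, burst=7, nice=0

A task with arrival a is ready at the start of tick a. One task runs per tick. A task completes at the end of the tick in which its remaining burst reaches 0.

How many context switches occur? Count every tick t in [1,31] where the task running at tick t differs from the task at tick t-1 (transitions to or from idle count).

t=0: ready={A} → run A
t=1: ready={A} → run A
t=2: ready={A,F} → run F
t=3: ready={A,B,F} → run F
t=4: ready={A,B,F} → run F
t=5: ready={A,B,F,G} → run F
t=6: ready={A,B,F,G} → run F
t=7: ready={A,B,G} → run B
t=8: ready={A,B,G} → run B
t=9: ready={A,B,G} → run B
t=10: ready={A,B,G} → run B
t=11: ready={A,B,G} → run B
t=12: ready={A,B,G} → run B
t=13: ready={A,B,G} → run B
t=14: ready={A,G} → run G
t=15: ready={A,G} → run G
t=16: ready={A,G} → run G
t=17: ready={A,G} → run G
t=18: ready={A,G} → run G
t=19: ready={A,G} → run G
t=20: ready={A,G} → run G
t=21: ready={A} → run A
t=22: ready={A} → run A
t=23: ready={A} → run A
t=24: ready={A} → run A
t=25: ready={A} → run A
t=26: ready={A} → run A
t=27: (idle)
t=28: (idle)
t=29: (idle)
t=30: (idle)
t=31: (idle)

context switches = 5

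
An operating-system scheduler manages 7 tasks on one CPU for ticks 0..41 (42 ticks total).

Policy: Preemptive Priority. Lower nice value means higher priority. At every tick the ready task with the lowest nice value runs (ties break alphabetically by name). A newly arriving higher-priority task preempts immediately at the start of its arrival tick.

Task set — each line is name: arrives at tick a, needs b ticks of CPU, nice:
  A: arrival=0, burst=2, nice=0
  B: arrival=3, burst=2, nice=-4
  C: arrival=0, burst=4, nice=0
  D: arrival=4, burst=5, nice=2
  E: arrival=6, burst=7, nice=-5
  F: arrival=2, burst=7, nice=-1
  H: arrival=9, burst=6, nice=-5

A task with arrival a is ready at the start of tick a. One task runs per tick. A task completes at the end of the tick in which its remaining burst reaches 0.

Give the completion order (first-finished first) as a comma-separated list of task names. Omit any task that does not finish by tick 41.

completion order = A, B, E, H, F, C, D

t=0: ready={A,C} → run A
t=1: ready={A,C} → run A
t=2: ready={C,F} → run F
t=3: ready={B,C,F} → run B
t=4: ready={B,C,D,F} → run B
t=5: ready={C,D,F} → run F
t=6: ready={C,D,E,F} → run E
t=7: ready={C,D,E,F} → run E
t=8: ready={C,D,E,F} → run E
t=9: ready={C,D,E,F,H} → run E
t=10: ready={C,D,E,F,H} → run E
t=11: ready={C,D,E,F,H} → run E
t=12: ready={C,D,E,F,H} → run E
t=13: ready={C,D,F,H} → run H
t=14: ready={C,D,F,H} → run H
t=15: ready={C,D,F,H} → run H
t=16: ready={C,D,F,H} → run H
t=17: ready={C,D,F,H} → run H
t=18: ready={C,D,F,H} → run H
t=19: ready={C,D,F} → run F
t=20: ready={C,D,F} → run F
t=21: ready={C,D,F} → run F
t=22: ready={C,D,F} → run F
t=23: ready={C,D,F} → run F
t=24: ready={C,D} → run C
t=25: ready={C,D} → run C
t=26: ready={C,D} → run C
t=27: ready={C,D} → run C
t=28: ready={D} → run D
t=29: ready={D} → run D
t=30: ready={D} → run D
t=31: ready={D} → run D
t=32: ready={D} → run D
t=33: (idle)
t=34: (idle)
t=35: (idle)
t=36: (idle)
t=37: (idle)
t=38: (idle)
t=39: (idle)
t=40: (idle)
t=41: (idle)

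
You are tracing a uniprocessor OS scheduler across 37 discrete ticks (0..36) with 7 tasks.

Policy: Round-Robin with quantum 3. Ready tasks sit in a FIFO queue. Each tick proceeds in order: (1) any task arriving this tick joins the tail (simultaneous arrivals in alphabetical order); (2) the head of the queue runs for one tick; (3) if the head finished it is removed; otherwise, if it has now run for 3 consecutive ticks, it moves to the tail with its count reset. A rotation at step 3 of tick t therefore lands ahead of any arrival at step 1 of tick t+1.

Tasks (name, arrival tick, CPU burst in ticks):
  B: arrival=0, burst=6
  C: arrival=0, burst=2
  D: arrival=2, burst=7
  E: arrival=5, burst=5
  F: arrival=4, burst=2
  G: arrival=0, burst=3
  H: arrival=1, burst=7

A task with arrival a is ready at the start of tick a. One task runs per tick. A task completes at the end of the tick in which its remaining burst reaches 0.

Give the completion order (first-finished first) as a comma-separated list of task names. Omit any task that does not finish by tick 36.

t=0: queue=[B,C,G] q_used=0 → run B
t=1: queue=[B,C,G,H] q_used=1 → run B
t=2: queue=[B,C,G,H,D] q_used=2 → run B
t=3: queue=[C,G,H,D,B] q_used=0 → run C
t=4: queue=[C,G,H,D,B,F] q_used=1 → run C
t=5: queue=[G,H,D,B,F,E] q_used=0 → run G
t=6: queue=[G,H,D,B,F,E] q_used=1 → run G
t=7: queue=[G,H,D,B,F,E] q_used=2 → run G
t=8: queue=[H,D,B,F,E] q_used=0 → run H
t=9: queue=[H,D,B,F,E] q_used=1 → run H
t=10: queue=[H,D,B,F,E] q_used=2 → run H
t=11: queue=[D,B,F,E,H] q_used=0 → run D
t=12: queue=[D,B,F,E,H] q_used=1 → run D
t=13: queue=[D,B,F,E,H] q_used=2 → run D
t=14: queue=[B,F,E,H,D] q_used=0 → run B
t=15: queue=[B,F,E,H,D] q_used=1 → run B
t=16: queue=[B,F,E,H,D] q_used=2 → run B
t=17: queue=[F,E,H,D] q_used=0 → run F
t=18: queue=[F,E,H,D] q_used=1 → run F
t=19: queue=[E,H,D] q_used=0 → run E
t=20: queue=[E,H,D] q_used=1 → run E
t=21: queue=[E,H,D] q_used=2 → run E
t=22: queue=[H,D,E] q_used=0 → run H
t=23: queue=[H,D,E] q_used=1 → run H
t=24: queue=[H,D,E] q_used=2 → run H
t=25: queue=[D,E,H] q_used=0 → run D
t=26: queue=[D,E,H] q_used=1 → run D
t=27: queue=[D,E,H] q_used=2 → run D
t=28: queue=[E,H,D] q_used=0 → run E
t=29: queue=[E,H,D] q_used=1 → run E
t=30: queue=[H,D] q_used=0 → run H
t=31: queue=[D] q_used=0 → run D
t=32: (idle)
t=33: (idle)
t=34: (idle)
t=35: (idle)
t=36: (idle)

completion order = C, G, B, F, E, H, D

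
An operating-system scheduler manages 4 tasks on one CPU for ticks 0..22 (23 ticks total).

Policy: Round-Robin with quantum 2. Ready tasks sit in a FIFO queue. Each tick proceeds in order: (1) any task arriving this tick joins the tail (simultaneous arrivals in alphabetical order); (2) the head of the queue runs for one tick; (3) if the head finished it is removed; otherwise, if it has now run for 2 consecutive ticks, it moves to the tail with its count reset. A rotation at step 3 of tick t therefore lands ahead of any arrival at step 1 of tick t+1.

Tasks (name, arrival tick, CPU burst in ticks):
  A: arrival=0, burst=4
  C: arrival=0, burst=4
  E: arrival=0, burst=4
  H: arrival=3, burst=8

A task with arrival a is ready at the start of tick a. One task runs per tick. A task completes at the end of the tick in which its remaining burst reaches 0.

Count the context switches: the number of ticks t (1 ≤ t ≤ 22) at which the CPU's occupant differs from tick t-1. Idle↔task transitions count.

t=0: queue=[A,C,E] q_used=0 → run A
t=1: queue=[A,C,E] q_used=1 → run A
t=2: queue=[C,E,A] q_used=0 → run C
t=3: queue=[C,E,A,H] q_used=1 → run C
t=4: queue=[E,A,H,C] q_used=0 → run E
t=5: queue=[E,A,H,C] q_used=1 → run E
t=6: queue=[A,H,C,E] q_used=0 → run A
t=7: queue=[A,H,C,E] q_used=1 → run A
t=8: queue=[H,C,E] q_used=0 → run H
t=9: queue=[H,C,E] q_used=1 → run H
t=10: queue=[C,E,H] q_used=0 → run C
t=11: queue=[C,E,H] q_used=1 → run C
t=12: queue=[E,H] q_used=0 → run E
t=13: queue=[E,H] q_used=1 → run E
t=14: queue=[H] q_used=0 → run H
t=15: queue=[H] q_used=1 → run H
t=16: queue=[H] q_used=0 → run H
t=17: queue=[H] q_used=1 → run H
t=18: queue=[H] q_used=0 → run H
t=19: queue=[H] q_used=1 → run H
t=20: (idle)
t=21: (idle)
t=22: (idle)

context switches = 8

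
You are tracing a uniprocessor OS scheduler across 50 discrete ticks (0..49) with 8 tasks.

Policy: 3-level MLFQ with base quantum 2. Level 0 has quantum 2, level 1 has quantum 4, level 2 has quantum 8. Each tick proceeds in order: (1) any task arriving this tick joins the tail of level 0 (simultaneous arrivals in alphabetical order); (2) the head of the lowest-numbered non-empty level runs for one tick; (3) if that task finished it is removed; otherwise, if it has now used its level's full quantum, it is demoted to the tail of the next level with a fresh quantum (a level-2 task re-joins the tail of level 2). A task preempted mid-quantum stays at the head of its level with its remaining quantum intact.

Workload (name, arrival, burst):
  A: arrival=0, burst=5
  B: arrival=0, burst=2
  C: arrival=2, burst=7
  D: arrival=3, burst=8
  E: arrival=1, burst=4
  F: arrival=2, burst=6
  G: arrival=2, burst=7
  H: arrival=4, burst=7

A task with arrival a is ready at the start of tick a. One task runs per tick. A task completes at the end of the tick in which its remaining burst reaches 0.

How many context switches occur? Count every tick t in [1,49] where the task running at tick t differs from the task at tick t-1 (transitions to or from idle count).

context switches = 19

t=0: L0/L1/L2 = AB/-/- → run A
t=1: L0/L1/L2 = ABE/-/- → run A
t=2: L0/L1/L2 = BECFG/A/- → run B
t=3: L0/L1/L2 = BECFGD/A/- → run B
t=4: L0/L1/L2 = ECFGDH/A/- → run E
t=5: L0/L1/L2 = ECFGDH/A/- → run E
t=6: L0/L1/L2 = CFGDH/AE/- → run C
t=7: L0/L1/L2 = CFGDH/AE/- → run C
t=8: L0/L1/L2 = FGDH/AEC/- → run F
t=9: L0/L1/L2 = FGDH/AEC/- → run F
t=10: L0/L1/L2 = GDH/AECF/- → run G
t=11: L0/L1/L2 = GDH/AECF/- → run G
t=12: L0/L1/L2 = DH/AECFG/- → run D
t=13: L0/L1/L2 = DH/AECFG/- → run D
t=14: L0/L1/L2 = H/AECFGD/- → run H
t=15: L0/L1/L2 = H/AECFGD/- → run H
t=16: L0/L1/L2 = -/AECFGDH/- → run A
t=17: L0/L1/L2 = -/AECFGDH/- → run A
t=18: L0/L1/L2 = -/AECFGDH/- → run A
t=19: L0/L1/L2 = -/ECFGDH/- → run E
t=20: L0/L1/L2 = -/ECFGDH/- → run E
t=21: L0/L1/L2 = -/CFGDH/- → run C
t=22: L0/L1/L2 = -/CFGDH/- → run C
t=23: L0/L1/L2 = -/CFGDH/- → run C
t=24: L0/L1/L2 = -/CFGDH/- → run C
t=25: L0/L1/L2 = -/FGDH/C → run F
t=26: L0/L1/L2 = -/FGDH/C → run F
t=27: L0/L1/L2 = -/FGDH/C → run F
t=28: L0/L1/L2 = -/FGDH/C → run F
t=29: L0/L1/L2 = -/GDH/C → run G
t=30: L0/L1/L2 = -/GDH/C → run G
t=31: L0/L1/L2 = -/GDH/C → run G
t=32: L0/L1/L2 = -/GDH/C → run G
t=33: L0/L1/L2 = -/DH/CG → run D
t=34: L0/L1/L2 = -/DH/CG → run D
t=35: L0/L1/L2 = -/DH/CG → run D
t=36: L0/L1/L2 = -/DH/CG → run D
t=37: L0/L1/L2 = -/H/CGD → run H
t=38: L0/L1/L2 = -/H/CGD → run H
t=39: L0/L1/L2 = -/H/CGD → run H
t=40: L0/L1/L2 = -/H/CGD → run H
t=41: L0/L1/L2 = -/-/CGDH → run C
t=42: L0/L1/L2 = -/-/GDH → run G
t=43: L0/L1/L2 = -/-/DH → run D
t=44: L0/L1/L2 = -/-/DH → run D
t=45: L0/L1/L2 = -/-/H → run H
t=46: (idle)
t=47: (idle)
t=48: (idle)
t=49: (idle)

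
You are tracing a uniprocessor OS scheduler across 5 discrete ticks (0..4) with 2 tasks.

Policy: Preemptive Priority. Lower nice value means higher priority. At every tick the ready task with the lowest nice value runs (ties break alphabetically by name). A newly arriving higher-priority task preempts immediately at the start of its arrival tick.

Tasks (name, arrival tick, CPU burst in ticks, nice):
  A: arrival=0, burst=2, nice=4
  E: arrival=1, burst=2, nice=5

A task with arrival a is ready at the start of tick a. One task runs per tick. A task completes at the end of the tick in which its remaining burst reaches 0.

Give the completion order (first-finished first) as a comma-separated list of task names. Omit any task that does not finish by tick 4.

t=0: ready={A} → run A
t=1: ready={A,E} → run A
t=2: ready={E} → run E
t=3: ready={E} → run E
t=4: (idle)

completion order = A, E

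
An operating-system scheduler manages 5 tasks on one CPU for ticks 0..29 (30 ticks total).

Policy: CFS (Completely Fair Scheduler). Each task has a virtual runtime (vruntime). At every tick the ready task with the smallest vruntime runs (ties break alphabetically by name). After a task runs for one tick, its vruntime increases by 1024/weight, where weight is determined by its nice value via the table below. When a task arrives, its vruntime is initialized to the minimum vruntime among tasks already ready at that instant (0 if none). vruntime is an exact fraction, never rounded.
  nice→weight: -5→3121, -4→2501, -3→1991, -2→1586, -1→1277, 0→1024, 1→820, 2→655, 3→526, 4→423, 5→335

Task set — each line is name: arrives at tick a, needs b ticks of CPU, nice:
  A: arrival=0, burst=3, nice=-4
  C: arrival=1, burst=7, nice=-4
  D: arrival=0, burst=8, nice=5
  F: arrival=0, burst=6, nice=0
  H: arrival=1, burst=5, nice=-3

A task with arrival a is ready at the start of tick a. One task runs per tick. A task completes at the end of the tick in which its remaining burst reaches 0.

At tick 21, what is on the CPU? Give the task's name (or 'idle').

running at tick 21 = F

t=0: vr[A=0 D=0 F=0] → run A
t=1: vr[A=1024/2501 C=0 D=0 F=0 H=0] → run C
t=2: vr[A=1024/2501 C=1024/2501 D=0 F=0 H=0] → run D
t=3: vr[A=1024/2501 C=1024/2501 D=1024/335 F=0 H=0] → run F
t=4: vr[A=1024/2501 C=1024/2501 D=1024/335 F=1 H=0] → run H
t=5: vr[A=1024/2501 C=1024/2501 D=1024/335 F=1 H=1024/1991] → run A
t=6: vr[A=2048/2501 C=1024/2501 D=1024/335 F=1 H=1024/1991] → run C
t=7: vr[A=2048/2501 C=2048/2501 D=1024/335 F=1 H=1024/1991] → run H
t=8: vr[A=2048/2501 C=2048/2501 D=1024/335 F=1 H=2048/1991] → run A
t=9: vr[C=2048/2501 D=1024/335 F=1 H=2048/1991] → run C
t=10: vr[C=3072/2501 D=1024/335 F=1 H=2048/1991] → run F
t=11: vr[C=3072/2501 D=1024/335 F=2 H=2048/1991] → run H
t=12: vr[C=3072/2501 D=1024/335 F=2 H=3072/1991] → run C
t=13: vr[C=4096/2501 D=1024/335 F=2 H=3072/1991] → run H
t=14: vr[C=4096/2501 D=1024/335 F=2 H=4096/1991] → run C
t=15: vr[C=5120/2501 D=1024/335 F=2 H=4096/1991] → run F
t=16: vr[C=5120/2501 D=1024/335 F=3 H=4096/1991] → run C
t=17: vr[C=6144/2501 D=1024/335 F=3 H=4096/1991] → run H
t=18: vr[C=6144/2501 D=1024/335 F=3] → run C
t=19: vr[D=1024/335 F=3] → run F
t=20: vr[D=1024/335 F=4] → run D
t=21: vr[D=2048/335 F=4] → run F
t=22: vr[D=2048/335 F=5] → run F
t=23: vr[D=2048/335] → run D
t=24: vr[D=3072/335] → run D
t=25: vr[D=4096/335] → run D
t=26: vr[D=1024/67] → run D
t=27: vr[D=6144/335] → run D
t=28: vr[D=7168/335] → run D
t=29: (idle)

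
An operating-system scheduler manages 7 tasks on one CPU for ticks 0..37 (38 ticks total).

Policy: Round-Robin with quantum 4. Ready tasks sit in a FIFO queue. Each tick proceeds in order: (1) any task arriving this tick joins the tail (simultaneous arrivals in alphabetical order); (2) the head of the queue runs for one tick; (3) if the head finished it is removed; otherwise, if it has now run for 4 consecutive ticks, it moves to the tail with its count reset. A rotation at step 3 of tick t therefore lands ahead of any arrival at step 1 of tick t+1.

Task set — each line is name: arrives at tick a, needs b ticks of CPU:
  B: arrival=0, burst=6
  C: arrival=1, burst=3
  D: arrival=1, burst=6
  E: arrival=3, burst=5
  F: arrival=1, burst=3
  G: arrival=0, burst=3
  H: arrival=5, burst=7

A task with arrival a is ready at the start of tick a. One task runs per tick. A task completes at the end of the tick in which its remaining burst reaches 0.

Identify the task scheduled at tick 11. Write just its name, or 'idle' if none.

t=0: queue=[B,G] q_used=0 → run B
t=1: queue=[B,G,C,D,F] q_used=1 → run B
t=2: queue=[B,G,C,D,F] q_used=2 → run B
t=3: queue=[B,G,C,D,F,E] q_used=3 → run B
t=4: queue=[G,C,D,F,E,B] q_used=0 → run G
t=5: queue=[G,C,D,F,E,B,H] q_used=1 → run G
t=6: queue=[G,C,D,F,E,B,H] q_used=2 → run G
t=7: queue=[C,D,F,E,B,H] q_used=0 → run C
t=8: queue=[C,D,F,E,B,H] q_used=1 → run C
t=9: queue=[C,D,F,E,B,H] q_used=2 → run C
t=10: queue=[D,F,E,B,H] q_used=0 → run D
t=11: queue=[D,F,E,B,H] q_used=1 → run D
t=12: queue=[D,F,E,B,H] q_used=2 → run D
t=13: queue=[D,F,E,B,H] q_used=3 → run D
t=14: queue=[F,E,B,H,D] q_used=0 → run F
t=15: queue=[F,E,B,H,D] q_used=1 → run F
t=16: queue=[F,E,B,H,D] q_used=2 → run F
t=17: queue=[E,B,H,D] q_used=0 → run E
t=18: queue=[E,B,H,D] q_used=1 → run E
t=19: queue=[E,B,H,D] q_used=2 → run E
t=20: queue=[E,B,H,D] q_used=3 → run E
t=21: queue=[B,H,D,E] q_used=0 → run B
t=22: queue=[B,H,D,E] q_used=1 → run B
t=23: queue=[H,D,E] q_used=0 → run H
t=24: queue=[H,D,E] q_used=1 → run H
t=25: queue=[H,D,E] q_used=2 → run H
t=26: queue=[H,D,E] q_used=3 → run H
t=27: queue=[D,E,H] q_used=0 → run D
t=28: queue=[D,E,H] q_used=1 → run D
t=29: queue=[E,H] q_used=0 → run E
t=30: queue=[H] q_used=0 → run H
t=31: queue=[H] q_used=1 → run H
t=32: queue=[H] q_used=2 → run H
t=33: (idle)
t=34: (idle)
t=35: (idle)
t=36: (idle)
t=37: (idle)

running at tick 11 = D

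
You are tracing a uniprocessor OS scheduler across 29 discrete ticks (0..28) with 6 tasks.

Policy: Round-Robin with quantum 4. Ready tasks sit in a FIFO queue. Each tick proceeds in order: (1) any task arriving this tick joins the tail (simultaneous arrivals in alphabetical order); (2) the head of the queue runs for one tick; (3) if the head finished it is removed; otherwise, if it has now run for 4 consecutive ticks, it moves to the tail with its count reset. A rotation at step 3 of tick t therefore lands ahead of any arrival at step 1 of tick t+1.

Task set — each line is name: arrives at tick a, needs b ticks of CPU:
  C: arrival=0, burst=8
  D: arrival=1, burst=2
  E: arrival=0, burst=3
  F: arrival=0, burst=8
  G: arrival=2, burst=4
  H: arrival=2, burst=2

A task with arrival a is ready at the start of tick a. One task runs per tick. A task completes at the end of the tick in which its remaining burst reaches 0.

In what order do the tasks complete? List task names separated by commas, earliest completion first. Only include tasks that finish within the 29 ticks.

t=0: queue=[C,E,F] q_used=0 → run C
t=1: queue=[C,E,F,D] q_used=1 → run C
t=2: queue=[C,E,F,D,G,H] q_used=2 → run C
t=3: queue=[C,E,F,D,G,H] q_used=3 → run C
t=4: queue=[E,F,D,G,H,C] q_used=0 → run E
t=5: queue=[E,F,D,G,H,C] q_used=1 → run E
t=6: queue=[E,F,D,G,H,C] q_used=2 → run E
t=7: queue=[F,D,G,H,C] q_used=0 → run F
t=8: queue=[F,D,G,H,C] q_used=1 → run F
t=9: queue=[F,D,G,H,C] q_used=2 → run F
t=10: queue=[F,D,G,H,C] q_used=3 → run F
t=11: queue=[D,G,H,C,F] q_used=0 → run D
t=12: queue=[D,G,H,C,F] q_used=1 → run D
t=13: queue=[G,H,C,F] q_used=0 → run G
t=14: queue=[G,H,C,F] q_used=1 → run G
t=15: queue=[G,H,C,F] q_used=2 → run G
t=16: queue=[G,H,C,F] q_used=3 → run G
t=17: queue=[H,C,F] q_used=0 → run H
t=18: queue=[H,C,F] q_used=1 → run H
t=19: queue=[C,F] q_used=0 → run C
t=20: queue=[C,F] q_used=1 → run C
t=21: queue=[C,F] q_used=2 → run C
t=22: queue=[C,F] q_used=3 → run C
t=23: queue=[F] q_used=0 → run F
t=24: queue=[F] q_used=1 → run F
t=25: queue=[F] q_used=2 → run F
t=26: queue=[F] q_used=3 → run F
t=27: (idle)
t=28: (idle)

completion order = E, D, G, H, C, F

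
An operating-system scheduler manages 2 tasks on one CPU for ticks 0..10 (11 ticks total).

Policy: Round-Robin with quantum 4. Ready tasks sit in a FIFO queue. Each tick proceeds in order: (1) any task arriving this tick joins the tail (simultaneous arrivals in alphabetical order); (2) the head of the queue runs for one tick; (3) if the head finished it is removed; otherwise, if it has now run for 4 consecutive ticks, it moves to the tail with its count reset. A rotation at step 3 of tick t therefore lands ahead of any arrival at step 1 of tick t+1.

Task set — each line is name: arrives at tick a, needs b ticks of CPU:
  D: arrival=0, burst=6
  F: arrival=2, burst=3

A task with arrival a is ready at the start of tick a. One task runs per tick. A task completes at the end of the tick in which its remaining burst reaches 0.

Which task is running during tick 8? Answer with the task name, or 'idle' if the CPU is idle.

t=0: queue=[D] q_used=0 → run D
t=1: queue=[D] q_used=1 → run D
t=2: queue=[D,F] q_used=2 → run D
t=3: queue=[D,F] q_used=3 → run D
t=4: queue=[F,D] q_used=0 → run F
t=5: queue=[F,D] q_used=1 → run F
t=6: queue=[F,D] q_used=2 → run F
t=7: queue=[D] q_used=0 → run D
t=8: queue=[D] q_used=1 → run D
t=9: (idle)
t=10: (idle)

running at tick 8 = D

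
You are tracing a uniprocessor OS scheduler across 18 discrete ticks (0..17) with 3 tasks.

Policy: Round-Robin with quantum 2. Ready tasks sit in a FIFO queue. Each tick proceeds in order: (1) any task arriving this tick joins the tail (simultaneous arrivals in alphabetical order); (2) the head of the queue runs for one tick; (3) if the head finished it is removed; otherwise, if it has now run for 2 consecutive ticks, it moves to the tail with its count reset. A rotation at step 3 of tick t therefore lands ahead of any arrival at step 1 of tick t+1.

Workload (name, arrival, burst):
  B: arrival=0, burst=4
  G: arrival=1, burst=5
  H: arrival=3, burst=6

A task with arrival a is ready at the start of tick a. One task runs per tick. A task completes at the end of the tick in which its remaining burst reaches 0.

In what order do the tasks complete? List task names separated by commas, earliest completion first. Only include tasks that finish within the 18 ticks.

t=0: queue=[B] q_used=0 → run B
t=1: queue=[B,G] q_used=1 → run B
t=2: queue=[G,B] q_used=0 → run G
t=3: queue=[G,B,H] q_used=1 → run G
t=4: queue=[B,H,G] q_used=0 → run B
t=5: queue=[B,H,G] q_used=1 → run B
t=6: queue=[H,G] q_used=0 → run H
t=7: queue=[H,G] q_used=1 → run H
t=8: queue=[G,H] q_used=0 → run G
t=9: queue=[G,H] q_used=1 → run G
t=10: queue=[H,G] q_used=0 → run H
t=11: queue=[H,G] q_used=1 → run H
t=12: queue=[G,H] q_used=0 → run G
t=13: queue=[H] q_used=0 → run H
t=14: queue=[H] q_used=1 → run H
t=15: (idle)
t=16: (idle)
t=17: (idle)

completion order = B, G, H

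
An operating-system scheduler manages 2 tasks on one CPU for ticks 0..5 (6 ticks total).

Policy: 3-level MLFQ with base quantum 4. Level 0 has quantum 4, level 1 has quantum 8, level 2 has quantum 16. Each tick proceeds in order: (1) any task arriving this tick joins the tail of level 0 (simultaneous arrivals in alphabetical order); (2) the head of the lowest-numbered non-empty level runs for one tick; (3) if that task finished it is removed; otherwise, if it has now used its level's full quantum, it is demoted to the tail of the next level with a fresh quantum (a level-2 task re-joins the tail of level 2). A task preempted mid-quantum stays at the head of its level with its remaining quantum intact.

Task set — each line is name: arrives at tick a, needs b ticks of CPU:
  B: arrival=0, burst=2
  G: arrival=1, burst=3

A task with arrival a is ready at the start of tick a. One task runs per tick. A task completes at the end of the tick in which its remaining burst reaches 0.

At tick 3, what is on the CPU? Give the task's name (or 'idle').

t=0: L0/L1/L2 = B/-/- → run B
t=1: L0/L1/L2 = BG/-/- → run B
t=2: L0/L1/L2 = G/-/- → run G
t=3: L0/L1/L2 = G/-/- → run G
t=4: L0/L1/L2 = G/-/- → run G
t=5: (idle)

running at tick 3 = G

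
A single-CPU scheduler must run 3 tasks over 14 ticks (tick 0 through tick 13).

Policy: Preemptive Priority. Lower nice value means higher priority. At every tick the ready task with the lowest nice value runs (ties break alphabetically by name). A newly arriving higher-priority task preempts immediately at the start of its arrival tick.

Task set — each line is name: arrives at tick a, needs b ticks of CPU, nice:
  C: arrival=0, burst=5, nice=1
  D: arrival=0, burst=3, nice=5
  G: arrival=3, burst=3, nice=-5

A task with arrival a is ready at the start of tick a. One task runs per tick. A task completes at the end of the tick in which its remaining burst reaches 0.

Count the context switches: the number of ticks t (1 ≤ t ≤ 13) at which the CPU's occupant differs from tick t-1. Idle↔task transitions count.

t=0: ready={C,D} → run C
t=1: ready={C,D} → run C
t=2: ready={C,D} → run C
t=3: ready={C,D,G} → run G
t=4: ready={C,D,G} → run G
t=5: ready={C,D,G} → run G
t=6: ready={C,D} → run C
t=7: ready={C,D} → run C
t=8: ready={D} → run D
t=9: ready={D} → run D
t=10: ready={D} → run D
t=11: (idle)
t=12: (idle)
t=13: (idle)

context switches = 4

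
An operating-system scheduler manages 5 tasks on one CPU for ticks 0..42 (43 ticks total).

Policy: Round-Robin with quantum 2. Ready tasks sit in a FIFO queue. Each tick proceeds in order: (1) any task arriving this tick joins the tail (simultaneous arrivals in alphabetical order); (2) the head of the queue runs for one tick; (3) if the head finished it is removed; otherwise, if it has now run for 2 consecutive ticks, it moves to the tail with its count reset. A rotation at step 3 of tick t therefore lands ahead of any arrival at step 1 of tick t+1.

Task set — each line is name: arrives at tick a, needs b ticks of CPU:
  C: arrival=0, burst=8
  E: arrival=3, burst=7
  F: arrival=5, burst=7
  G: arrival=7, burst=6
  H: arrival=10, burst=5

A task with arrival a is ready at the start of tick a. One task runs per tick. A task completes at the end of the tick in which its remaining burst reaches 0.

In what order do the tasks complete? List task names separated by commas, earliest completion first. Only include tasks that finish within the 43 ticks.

t=0: queue=[C] q_used=0 → run C
t=1: queue=[C] q_used=1 → run C
t=2: queue=[C] q_used=0 → run C
t=3: queue=[C,E] q_used=1 → run C
t=4: queue=[E,C] q_used=0 → run E
t=5: queue=[E,C,F] q_used=1 → run E
t=6: queue=[C,F,E] q_used=0 → run C
t=7: queue=[C,F,E,G] q_used=1 → run C
t=8: queue=[F,E,G,C] q_used=0 → run F
t=9: queue=[F,E,G,C] q_used=1 → run F
t=10: queue=[E,G,C,F,H] q_used=0 → run E
t=11: queue=[E,G,C,F,H] q_used=1 → run E
t=12: queue=[G,C,F,H,E] q_used=0 → run G
t=13: queue=[G,C,F,H,E] q_used=1 → run G
t=14: queue=[C,F,H,E,G] q_used=0 → run C
t=15: queue=[C,F,H,E,G] q_used=1 → run C
t=16: queue=[F,H,E,G] q_used=0 → run F
t=17: queue=[F,H,E,G] q_used=1 → run F
t=18: queue=[H,E,G,F] q_used=0 → run H
t=19: queue=[H,E,G,F] q_used=1 → run H
t=20: queue=[E,G,F,H] q_used=0 → run E
t=21: queue=[E,G,F,H] q_used=1 → run E
t=22: queue=[G,F,H,E] q_used=0 → run G
t=23: queue=[G,F,H,E] q_used=1 → run G
t=24: queue=[F,H,E,G] q_used=0 → run F
t=25: queue=[F,H,E,G] q_used=1 → run F
t=26: queue=[H,E,G,F] q_used=0 → run H
t=27: queue=[H,E,G,F] q_used=1 → run H
t=28: queue=[E,G,F,H] q_used=0 → run E
t=29: queue=[G,F,H] q_used=0 → run G
t=30: queue=[G,F,H] q_used=1 → run G
t=31: queue=[F,H] q_used=0 → run F
t=32: queue=[H] q_used=0 → run H
t=33: (idle)
t=34: (idle)
t=35: (idle)
t=36: (idle)
t=37: (idle)
t=38: (idle)
t=39: (idle)
t=40: (idle)
t=41: (idle)
t=42: (idle)

completion order = C, E, G, F, H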